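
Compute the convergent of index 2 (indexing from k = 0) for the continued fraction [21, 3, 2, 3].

149/7

Using pₖ = aₖpₖ₋₁ + pₖ₋₂, qₖ = aₖqₖ₋₁ + qₖ₋₂ (with p₋₁=1, p₋₂=0, q₋₁=0, q₋₂=1):
  k=0: a=21, p=21, q=1
  k=1: a=3, p=64, q=3
  k=2: a=2, p=149, q=7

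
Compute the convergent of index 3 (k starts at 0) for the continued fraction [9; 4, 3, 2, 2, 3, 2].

277/30

Using pₖ = aₖpₖ₋₁ + pₖ₋₂, qₖ = aₖqₖ₋₁ + qₖ₋₂ (with p₋₁=1, p₋₂=0, q₋₁=0, q₋₂=1):
  k=0: a=9, p=9, q=1
  k=1: a=4, p=37, q=4
  k=2: a=3, p=120, q=13
  k=3: a=2, p=277, q=30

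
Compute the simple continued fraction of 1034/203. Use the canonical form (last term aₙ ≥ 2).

1034 = 5·203 + 19
203 = 10·19 + 13
19 = 1·13 + 6
13 = 2·6 + 1
6 = 6·1 + 0  (stop)
So 1034/203 = [5; 10, 1, 2, 6].

[5; 10, 1, 2, 6]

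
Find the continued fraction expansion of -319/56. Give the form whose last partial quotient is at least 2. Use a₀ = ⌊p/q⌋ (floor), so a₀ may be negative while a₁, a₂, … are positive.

-319 = -6*56 + 17
56 = 3*17 + 5
17 = 3*5 + 2
5 = 2*2 + 1
2 = 2*1 + 0  (stop)
So -319/56 = [-6; 3, 3, 2, 2].

[-6; 3, 3, 2, 2]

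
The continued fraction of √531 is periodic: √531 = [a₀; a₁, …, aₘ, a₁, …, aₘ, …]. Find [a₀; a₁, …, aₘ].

a₀ = ⌊√531⌋ = 23.
With m₀=0, d₀=1 and mₖ₊₁ = dₖaₖ − mₖ, dₖ₊₁ = (n − mₖ₊₁²)/dₖ, aₖ₊₁ = ⌊(a₀+mₖ₊₁)/dₖ₊₁⌋:
  k=1: m=23, d=2, a=23
  k=2: m=23, d=1, a=46
d=1 and a=2a₀=46 at k=2, so the next step gives (m, d) = (23, 2) again — its k=1 value — and the period has length 2.

[23; 23, 46]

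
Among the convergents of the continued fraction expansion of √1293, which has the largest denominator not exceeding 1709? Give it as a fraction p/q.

61237/1703

√1293 = [35; 1, 22, 1, 70, …] (period length 4).
Convergents:
  p_0/q_0 = 35/1
  p_1/q_1 = 36/1
  p_2/q_2 = 827/23
  p_3/q_3 = 863/24
  p_4/q_4 = 61237/1703
  p_5/q_5 = 62100/1727
q_4 = 1703 ≤ 1709 < 1727 = q_5, so the answer is 61237/1703.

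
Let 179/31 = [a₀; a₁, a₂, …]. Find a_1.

1

179 = 5·31 + 24   →  a_0 = 5
31 = 1·24 + 7   →  a_1 = 1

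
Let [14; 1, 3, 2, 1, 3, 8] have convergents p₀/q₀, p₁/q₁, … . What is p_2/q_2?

Using pₖ = aₖpₖ₋₁ + pₖ₋₂, qₖ = aₖqₖ₋₁ + qₖ₋₂ (with p₋₁=1, p₋₂=0, q₋₁=0, q₋₂=1):
  k=0: a=14, p=14, q=1
  k=1: a=1, p=15, q=1
  k=2: a=3, p=59, q=4

59/4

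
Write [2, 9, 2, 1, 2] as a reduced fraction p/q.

Fold from the inside: start with 2/1.
  1 + 1/2 = 3/2
  2 + 2/3 = 8/3
  9 + 3/8 = 75/8
  2 + 8/75 = 158/75

158/75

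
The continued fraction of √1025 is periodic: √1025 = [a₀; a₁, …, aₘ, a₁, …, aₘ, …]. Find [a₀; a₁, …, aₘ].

a₀ = ⌊√1025⌋ = 32.
With m₀=0, d₀=1 and mₖ₊₁ = dₖaₖ − mₖ, dₖ₊₁ = (n − mₖ₊₁²)/dₖ, aₖ₊₁ = ⌊(a₀+mₖ₊₁)/dₖ₊₁⌋:
  k=1: m=32, d=1, a=64
d=1 and a=2a₀=64 at k=1, so the next step gives (m, d) = (32, 1) again — its k=1 value — and the period has length 1.

[32; 64]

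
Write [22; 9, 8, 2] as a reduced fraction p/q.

3427/155

Using pₖ = aₖpₖ₋₁ + pₖ₋₂ and qₖ = aₖqₖ₋₁ + qₖ₋₂:
  k=0: a=22, p=22, q=1
  k=1: a=9, p=199, q=9
  k=2: a=8, p=1614, q=73
  k=3: a=2, p=3427, q=155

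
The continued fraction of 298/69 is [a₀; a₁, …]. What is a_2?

298 = 4·69 + 22   →  a_0 = 4
69 = 3·22 + 3   →  a_1 = 3
22 = 7·3 + 1   →  a_2 = 7

7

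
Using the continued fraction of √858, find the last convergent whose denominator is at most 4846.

√858 = [29; 3, 2, 3, 58, …] (period length 4).
Convergents:
  p_0/q_0 = 29/1
  p_1/q_1 = 88/3
  p_2/q_2 = 205/7
  p_3/q_3 = 703/24
  p_4/q_4 = 40979/1399
  p_5/q_5 = 123640/4221
  p_6/q_6 = 288259/9841
q_5 = 4221 ≤ 4846 < 9841 = q_6, so the answer is 123640/4221.

123640/4221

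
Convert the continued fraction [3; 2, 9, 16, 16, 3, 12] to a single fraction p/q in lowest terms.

Fold from the inside: start with 12/1.
  3 + 1/12 = 37/12
  16 + 12/37 = 604/37
  16 + 37/604 = 9701/604
  9 + 604/9701 = 87913/9701
  2 + 9701/87913 = 185527/87913
  3 + 87913/185527 = 644494/185527

644494/185527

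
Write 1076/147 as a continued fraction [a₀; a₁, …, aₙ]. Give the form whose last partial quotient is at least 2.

1076 = 7*147 + 47
147 = 3*47 + 6
47 = 7*6 + 5
6 = 1*5 + 1
5 = 5*1 + 0  (stop)
So 1076/147 = [7; 3, 7, 1, 5].

[7; 3, 7, 1, 5]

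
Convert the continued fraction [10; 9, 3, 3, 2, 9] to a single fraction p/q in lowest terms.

Using pₖ = aₖpₖ₋₁ + pₖ₋₂ and qₖ = aₖqₖ₋₁ + qₖ₋₂:
  k=0: a=10, p=10, q=1
  k=1: a=9, p=91, q=9
  k=2: a=3, p=283, q=28
  k=3: a=3, p=940, q=93
  k=4: a=2, p=2163, q=214
  k=5: a=9, p=20407, q=2019

20407/2019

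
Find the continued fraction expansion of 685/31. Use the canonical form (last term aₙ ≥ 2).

685 = 22*31 + 3
31 = 10*3 + 1
3 = 3*1 + 0  (stop)
So 685/31 = [22; 10, 3].

[22; 10, 3]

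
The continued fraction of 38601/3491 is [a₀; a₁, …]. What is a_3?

5

38601 = 11·3491 + 200   →  a_0 = 11
3491 = 17·200 + 91   →  a_1 = 17
200 = 2·91 + 18   →  a_2 = 2
91 = 5·18 + 1   →  a_3 = 5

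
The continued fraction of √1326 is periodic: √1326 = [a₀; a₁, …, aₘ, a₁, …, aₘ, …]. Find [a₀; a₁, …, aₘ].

[36; 2, 2, 2, 2, 2, 72]

a₀ = ⌊√1326⌋ = 36.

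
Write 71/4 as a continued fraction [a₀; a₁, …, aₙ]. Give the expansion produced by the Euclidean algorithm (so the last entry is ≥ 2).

[17; 1, 3]

71 = 17·4 + 3
4 = 1·3 + 1
3 = 3·1 + 0  (stop)
So 71/4 = [17; 1, 3].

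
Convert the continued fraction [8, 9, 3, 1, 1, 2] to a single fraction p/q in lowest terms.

Using pₖ = aₖpₖ₋₁ + pₖ₋₂ and qₖ = aₖqₖ₋₁ + qₖ₋₂:
  k=0: a=8, p=8, q=1
  k=1: a=9, p=73, q=9
  k=2: a=3, p=227, q=28
  k=3: a=1, p=300, q=37
  k=4: a=1, p=527, q=65
  k=5: a=2, p=1354, q=167

1354/167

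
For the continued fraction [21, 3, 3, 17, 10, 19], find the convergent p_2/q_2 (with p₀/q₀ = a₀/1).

Using pₖ = aₖpₖ₋₁ + pₖ₋₂, qₖ = aₖqₖ₋₁ + qₖ₋₂ (with p₋₁=1, p₋₂=0, q₋₁=0, q₋₂=1):
  k=0: a=21, p=21, q=1
  k=1: a=3, p=64, q=3
  k=2: a=3, p=213, q=10

213/10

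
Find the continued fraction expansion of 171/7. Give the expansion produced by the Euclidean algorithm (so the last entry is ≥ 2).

[24; 2, 3]

171 = 24*7 + 3
7 = 2*3 + 1
3 = 3*1 + 0  (stop)
So 171/7 = [24; 2, 3].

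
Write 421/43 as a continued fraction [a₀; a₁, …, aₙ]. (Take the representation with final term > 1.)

421 = 9×43 + 34
43 = 1×34 + 9
34 = 3×9 + 7
9 = 1×7 + 2
7 = 3×2 + 1
2 = 2×1 + 0  (stop)
So 421/43 = [9; 1, 3, 1, 3, 2].

[9; 1, 3, 1, 3, 2]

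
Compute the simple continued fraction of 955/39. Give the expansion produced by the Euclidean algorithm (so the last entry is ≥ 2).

955 = 24·39 + 19
39 = 2·19 + 1
19 = 19·1 + 0  (stop)
So 955/39 = [24; 2, 19].

[24; 2, 19]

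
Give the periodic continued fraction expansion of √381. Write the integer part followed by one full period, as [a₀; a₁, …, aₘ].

a₀ = ⌊√381⌋ = 19.
With m₀=0, d₀=1 and mₖ₊₁ = dₖaₖ − mₖ, dₖ₊₁ = (n − mₖ₊₁²)/dₖ, aₖ₊₁ = ⌊(a₀+mₖ₊₁)/dₖ₊₁⌋:
  k=1: m=19, d=20, a=1
  k=2: m=1, d=19, a=1
  k=3: m=18, d=3, a=12
  k=4: m=18, d=19, a=1
  k=5: m=1, d=20, a=1
  k=6: m=19, d=1, a=38
d=1 and a=2a₀=38 at k=6, so the next step gives (m, d) = (19, 20) again — its k=1 value — and the period has length 6.

[19; 1, 1, 12, 1, 1, 38]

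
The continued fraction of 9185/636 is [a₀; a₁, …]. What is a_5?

1

9185 = 14·636 + 281   →  a_0 = 14
636 = 2·281 + 74   →  a_1 = 2
281 = 3·74 + 59   →  a_2 = 3
74 = 1·59 + 15   →  a_3 = 1
59 = 3·15 + 14   →  a_4 = 3
15 = 1·14 + 1   →  a_5 = 1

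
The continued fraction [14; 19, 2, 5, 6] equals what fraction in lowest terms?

18590/1323

Fold from the inside: start with 6/1.
  5 + 1/6 = 31/6
  2 + 6/31 = 68/31
  19 + 31/68 = 1323/68
  14 + 68/1323 = 18590/1323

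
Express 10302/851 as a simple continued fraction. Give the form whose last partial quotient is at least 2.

[12; 9, 2, 5, 8]

10302 = 12*851 + 90
851 = 9*90 + 41
90 = 2*41 + 8
41 = 5*8 + 1
8 = 8*1 + 0  (stop)
So 10302/851 = [12; 9, 2, 5, 8].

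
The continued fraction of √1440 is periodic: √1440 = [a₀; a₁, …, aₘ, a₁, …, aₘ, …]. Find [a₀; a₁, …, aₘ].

[37; 1, 17, 1, 74]

a₀ = ⌊√1440⌋ = 37.
With m₀=0, d₀=1 and mₖ₊₁ = dₖaₖ − mₖ, dₖ₊₁ = (n − mₖ₊₁²)/dₖ, aₖ₊₁ = ⌊(a₀+mₖ₊₁)/dₖ₊₁⌋:
  k=1: m=37, d=71, a=1
  k=2: m=34, d=4, a=17
  k=3: m=34, d=71, a=1
  k=4: m=37, d=1, a=74
d=1 and a=2a₀=74 at k=4, so the next step gives (m, d) = (37, 71) again — its k=1 value — and the period has length 4.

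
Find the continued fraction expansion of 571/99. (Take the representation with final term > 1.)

571 = 5·99 + 76
99 = 1·76 + 23
76 = 3·23 + 7
23 = 3·7 + 2
7 = 3·2 + 1
2 = 2·1 + 0  (stop)
So 571/99 = [5; 1, 3, 3, 3, 2].

[5; 1, 3, 3, 3, 2]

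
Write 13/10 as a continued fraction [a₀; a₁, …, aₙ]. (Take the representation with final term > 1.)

13 = 1·10 + 3
10 = 3·3 + 1
3 = 3·1 + 0  (stop)
So 13/10 = [1; 3, 3].

[1; 3, 3]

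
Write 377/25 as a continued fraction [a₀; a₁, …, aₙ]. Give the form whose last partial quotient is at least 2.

377 = 15*25 + 2
25 = 12*2 + 1
2 = 2*1 + 0  (stop)
So 377/25 = [15; 12, 2].

[15; 12, 2]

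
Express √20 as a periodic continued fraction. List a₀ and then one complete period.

a₀ = ⌊√20⌋ = 4.
With m₀=0, d₀=1 and mₖ₊₁ = dₖaₖ − mₖ, dₖ₊₁ = (n − mₖ₊₁²)/dₖ, aₖ₊₁ = ⌊(a₀+mₖ₊₁)/dₖ₊₁⌋:
  k=1: m=4, d=4, a=2
  k=2: m=4, d=1, a=8
d=1 and a=2a₀=8 at k=2, so the next step gives (m, d) = (4, 4) again — its k=1 value — and the period has length 2.

[4; 2, 8]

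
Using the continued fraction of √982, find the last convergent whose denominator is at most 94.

2883/92

√982 = [31; 2, 1, 30, 1, 2, 62, …] (period length 6).
Convergents:
  p_0/q_0 = 31/1
  p_1/q_1 = 63/2
  p_2/q_2 = 94/3
  p_3/q_3 = 2883/92
  p_4/q_4 = 2977/95
q_3 = 92 ≤ 94 < 95 = q_4, so the answer is 2883/92.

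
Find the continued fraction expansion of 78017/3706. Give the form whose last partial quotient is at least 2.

[21; 19, 2, 2, 12, 3]

78017 = 21×3706 + 191
3706 = 19×191 + 77
191 = 2×77 + 37
77 = 2×37 + 3
37 = 12×3 + 1
3 = 3×1 + 0  (stop)
So 78017/3706 = [21; 19, 2, 2, 12, 3].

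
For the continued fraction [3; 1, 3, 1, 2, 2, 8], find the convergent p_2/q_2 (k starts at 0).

15/4

Using pₖ = aₖpₖ₋₁ + pₖ₋₂, qₖ = aₖqₖ₋₁ + qₖ₋₂ (with p₋₁=1, p₋₂=0, q₋₁=0, q₋₂=1):
  k=0: a=3, p=3, q=1
  k=1: a=1, p=4, q=1
  k=2: a=3, p=15, q=4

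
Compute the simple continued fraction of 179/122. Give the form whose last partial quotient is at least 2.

[1; 2, 7, 8]

179 = 1*122 + 57
122 = 2*57 + 8
57 = 7*8 + 1
8 = 8*1 + 0  (stop)
So 179/122 = [1; 2, 7, 8].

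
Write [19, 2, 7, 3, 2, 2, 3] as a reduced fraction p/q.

Fold from the inside: start with 3/1.
  2 + 1/3 = 7/3
  2 + 3/7 = 17/7
  3 + 7/17 = 58/17
  7 + 17/58 = 423/58
  2 + 58/423 = 904/423
  19 + 423/904 = 17599/904

17599/904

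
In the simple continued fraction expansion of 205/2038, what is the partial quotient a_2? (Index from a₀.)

1

205 = 0·2038 + 205   →  a_0 = 0
2038 = 9·205 + 193   →  a_1 = 9
205 = 1·193 + 12   →  a_2 = 1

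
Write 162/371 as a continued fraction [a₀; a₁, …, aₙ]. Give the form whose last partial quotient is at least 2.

162 = 0*371 + 162
371 = 2*162 + 47
162 = 3*47 + 21
47 = 2*21 + 5
21 = 4*5 + 1
5 = 5*1 + 0  (stop)
So 162/371 = [0; 2, 3, 2, 4, 5].

[0; 2, 3, 2, 4, 5]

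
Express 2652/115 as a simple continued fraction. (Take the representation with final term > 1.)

[23; 16, 2, 3]

2652 = 23×115 + 7
115 = 16×7 + 3
7 = 2×3 + 1
3 = 3×1 + 0  (stop)
So 2652/115 = [23; 16, 2, 3].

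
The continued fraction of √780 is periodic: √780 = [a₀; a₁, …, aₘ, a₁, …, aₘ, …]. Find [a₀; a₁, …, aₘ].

a₀ = ⌊√780⌋ = 27.
With m₀=0, d₀=1 and mₖ₊₁ = dₖaₖ − mₖ, dₖ₊₁ = (n − mₖ₊₁²)/dₖ, aₖ₊₁ = ⌊(a₀+mₖ₊₁)/dₖ₊₁⌋:
  k=1: m=27, d=51, a=1
  k=2: m=24, d=4, a=12
  k=3: m=24, d=51, a=1
  k=4: m=27, d=1, a=54
d=1 and a=2a₀=54 at k=4, so the next step gives (m, d) = (27, 51) again — its k=1 value — and the period has length 4.

[27; 1, 12, 1, 54]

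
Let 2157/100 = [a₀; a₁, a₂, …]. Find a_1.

1

2157 = 21·100 + 57   →  a_0 = 21
100 = 1·57 + 43   →  a_1 = 1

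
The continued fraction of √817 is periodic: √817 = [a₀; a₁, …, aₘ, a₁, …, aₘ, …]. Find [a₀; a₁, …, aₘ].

[28; 1, 1, 2, 1, 1, 56]

a₀ = ⌊√817⌋ = 28.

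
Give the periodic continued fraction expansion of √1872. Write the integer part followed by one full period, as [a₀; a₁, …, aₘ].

a₀ = ⌊√1872⌋ = 43.
With m₀=0, d₀=1 and mₖ₊₁ = dₖaₖ − mₖ, dₖ₊₁ = (n − mₖ₊₁²)/dₖ, aₖ₊₁ = ⌊(a₀+mₖ₊₁)/dₖ₊₁⌋:
  k=1: m=43, d=23, a=3
  k=2: m=26, d=52, a=1
  k=3: m=26, d=23, a=3
  k=4: m=43, d=1, a=86
d=1 and a=2a₀=86 at k=4, so the next step gives (m, d) = (43, 23) again — its k=1 value — and the period has length 4.

[43; 3, 1, 3, 86]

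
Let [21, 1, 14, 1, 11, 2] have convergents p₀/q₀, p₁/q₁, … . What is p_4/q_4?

4190/191

Using pₖ = aₖpₖ₋₁ + pₖ₋₂, qₖ = aₖqₖ₋₁ + qₖ₋₂ (with p₋₁=1, p₋₂=0, q₋₁=0, q₋₂=1):
  k=0: a=21, p=21, q=1
  k=1: a=1, p=22, q=1
  k=2: a=14, p=329, q=15
  k=3: a=1, p=351, q=16
  k=4: a=11, p=4190, q=191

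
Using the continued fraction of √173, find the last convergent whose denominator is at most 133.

1118/85

√173 = [13; 6, 1, 1, 6, 26, …] (period length 5).
Convergents:
  p_0/q_0 = 13/1
  p_1/q_1 = 79/6
  p_2/q_2 = 92/7
  p_3/q_3 = 171/13
  p_4/q_4 = 1118/85
  p_5/q_5 = 29239/2223
q_4 = 85 ≤ 133 < 2223 = q_5, so the answer is 1118/85.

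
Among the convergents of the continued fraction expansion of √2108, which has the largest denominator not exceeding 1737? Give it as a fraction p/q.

48530/1057

√2108 = [45; 1, 10, 2, 22, 2, 10, 1, 90, …] (period length 8).
Convergents:
  p_0/q_0 = 45/1
  p_1/q_1 = 46/1
  p_2/q_2 = 505/11
  p_3/q_3 = 1056/23
  p_4/q_4 = 23737/517
  p_5/q_5 = 48530/1057
  p_6/q_6 = 509037/11087
q_5 = 1057 ≤ 1737 < 11087 = q_6, so the answer is 48530/1057.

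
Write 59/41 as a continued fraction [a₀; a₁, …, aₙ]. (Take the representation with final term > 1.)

59 = 1*41 + 18
41 = 2*18 + 5
18 = 3*5 + 3
5 = 1*3 + 2
3 = 1*2 + 1
2 = 2*1 + 0  (stop)
So 59/41 = [1; 2, 3, 1, 1, 2].

[1; 2, 3, 1, 1, 2]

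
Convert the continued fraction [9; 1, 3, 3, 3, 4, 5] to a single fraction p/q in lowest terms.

9455/968

Fold from the inside: start with 5/1.
  4 + 1/5 = 21/5
  3 + 5/21 = 68/21
  3 + 21/68 = 225/68
  3 + 68/225 = 743/225
  1 + 225/743 = 968/743
  9 + 743/968 = 9455/968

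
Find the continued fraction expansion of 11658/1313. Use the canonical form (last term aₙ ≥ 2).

[8; 1, 7, 3, 1, 7, 5]

11658 = 8*1313 + 1154
1313 = 1*1154 + 159
1154 = 7*159 + 41
159 = 3*41 + 36
41 = 1*36 + 5
36 = 7*5 + 1
5 = 5*1 + 0  (stop)
So 11658/1313 = [8; 1, 7, 3, 1, 7, 5].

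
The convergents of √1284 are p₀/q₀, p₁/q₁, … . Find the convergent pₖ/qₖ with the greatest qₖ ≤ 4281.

√1284 = [35; 1, 4, 1, 70, …] (period length 4).
Convergents:
  p_0/q_0 = 35/1
  p_1/q_1 = 36/1
  p_2/q_2 = 179/5
  p_3/q_3 = 215/6
  p_4/q_4 = 15229/425
  p_5/q_5 = 15444/431
  p_6/q_6 = 77005/2149
  p_7/q_7 = 92449/2580
  p_8/q_8 = 6548435/182749
q_7 = 2580 ≤ 4281 < 182749 = q_8, so the answer is 92449/2580.

92449/2580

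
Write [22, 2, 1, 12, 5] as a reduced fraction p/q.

4312/193

Using pₖ = aₖpₖ₋₁ + pₖ₋₂ and qₖ = aₖqₖ₋₁ + qₖ₋₂:
  k=0: a=22, p=22, q=1
  k=1: a=2, p=45, q=2
  k=2: a=1, p=67, q=3
  k=3: a=12, p=849, q=38
  k=4: a=5, p=4312, q=193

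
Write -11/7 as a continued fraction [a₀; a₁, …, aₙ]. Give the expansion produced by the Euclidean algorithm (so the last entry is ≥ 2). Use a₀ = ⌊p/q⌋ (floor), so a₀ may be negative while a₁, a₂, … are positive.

-11 = -2*7 + 3
7 = 2*3 + 1
3 = 3*1 + 0  (stop)
So -11/7 = [-2; 2, 3].

[-2; 2, 3]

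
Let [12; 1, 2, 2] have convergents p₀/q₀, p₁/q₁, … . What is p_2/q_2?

Using pₖ = aₖpₖ₋₁ + pₖ₋₂, qₖ = aₖqₖ₋₁ + qₖ₋₂ (with p₋₁=1, p₋₂=0, q₋₁=0, q₋₂=1):
  k=0: a=12, p=12, q=1
  k=1: a=1, p=13, q=1
  k=2: a=2, p=38, q=3

38/3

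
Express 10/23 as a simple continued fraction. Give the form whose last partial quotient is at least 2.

10 = 0×23 + 10
23 = 2×10 + 3
10 = 3×3 + 1
3 = 3×1 + 0  (stop)
So 10/23 = [0; 2, 3, 3].

[0; 2, 3, 3]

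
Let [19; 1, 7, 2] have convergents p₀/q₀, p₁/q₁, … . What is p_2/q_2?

159/8

Using pₖ = aₖpₖ₋₁ + pₖ₋₂, qₖ = aₖqₖ₋₁ + qₖ₋₂ (with p₋₁=1, p₋₂=0, q₋₁=0, q₋₂=1):
  k=0: a=19, p=19, q=1
  k=1: a=1, p=20, q=1
  k=2: a=7, p=159, q=8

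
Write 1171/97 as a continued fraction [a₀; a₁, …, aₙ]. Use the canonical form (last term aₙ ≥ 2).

1171 = 12*97 + 7
97 = 13*7 + 6
7 = 1*6 + 1
6 = 6*1 + 0  (stop)
So 1171/97 = [12; 13, 1, 6].

[12; 13, 1, 6]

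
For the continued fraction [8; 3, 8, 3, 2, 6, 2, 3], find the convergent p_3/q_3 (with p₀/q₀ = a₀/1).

649/78

Using pₖ = aₖpₖ₋₁ + pₖ₋₂, qₖ = aₖqₖ₋₁ + qₖ₋₂ (with p₋₁=1, p₋₂=0, q₋₁=0, q₋₂=1):
  k=0: a=8, p=8, q=1
  k=1: a=3, p=25, q=3
  k=2: a=8, p=208, q=25
  k=3: a=3, p=649, q=78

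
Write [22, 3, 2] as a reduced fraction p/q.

156/7

Fold from the inside: start with 2/1.
  3 + 1/2 = 7/2
  22 + 2/7 = 156/7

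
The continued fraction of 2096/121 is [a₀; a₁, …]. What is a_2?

2096 = 17·121 + 39   →  a_0 = 17
121 = 3·39 + 4   →  a_1 = 3
39 = 9·4 + 3   →  a_2 = 9

9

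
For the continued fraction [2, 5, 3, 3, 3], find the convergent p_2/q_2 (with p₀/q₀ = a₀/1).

Using pₖ = aₖpₖ₋₁ + pₖ₋₂, qₖ = aₖqₖ₋₁ + qₖ₋₂ (with p₋₁=1, p₋₂=0, q₋₁=0, q₋₂=1):
  k=0: a=2, p=2, q=1
  k=1: a=5, p=11, q=5
  k=2: a=3, p=35, q=16

35/16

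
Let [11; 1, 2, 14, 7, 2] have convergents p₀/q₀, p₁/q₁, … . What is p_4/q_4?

Using pₖ = aₖpₖ₋₁ + pₖ₋₂, qₖ = aₖqₖ₋₁ + qₖ₋₂ (with p₋₁=1, p₋₂=0, q₋₁=0, q₋₂=1):
  k=0: a=11, p=11, q=1
  k=1: a=1, p=12, q=1
  k=2: a=2, p=35, q=3
  k=3: a=14, p=502, q=43
  k=4: a=7, p=3549, q=304

3549/304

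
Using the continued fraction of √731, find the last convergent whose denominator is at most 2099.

√731 = [27; 27, 54, …] (period length 2).
Convergents:
  p_0/q_0 = 27/1
  p_1/q_1 = 730/27
  p_2/q_2 = 39447/1459
  p_3/q_3 = 1065799/39420
q_2 = 1459 ≤ 2099 < 39420 = q_3, so the answer is 39447/1459.

39447/1459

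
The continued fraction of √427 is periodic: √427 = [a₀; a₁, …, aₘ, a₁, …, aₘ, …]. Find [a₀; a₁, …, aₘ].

[20; 1, 1, 1, 40]

a₀ = ⌊√427⌋ = 20.
With m₀=0, d₀=1 and mₖ₊₁ = dₖaₖ − mₖ, dₖ₊₁ = (n − mₖ₊₁²)/dₖ, aₖ₊₁ = ⌊(a₀+mₖ₊₁)/dₖ₊₁⌋:
  k=1: m=20, d=27, a=1
  k=2: m=7, d=14, a=1
  k=3: m=7, d=27, a=1
  k=4: m=20, d=1, a=40
d=1 and a=2a₀=40 at k=4, so the next step gives (m, d) = (20, 27) again — its k=1 value — and the period has length 4.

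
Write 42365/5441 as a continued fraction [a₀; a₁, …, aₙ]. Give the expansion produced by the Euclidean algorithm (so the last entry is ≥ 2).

[7; 1, 3, 1, 2, 9, 8, 5]

42365 = 7·5441 + 4278
5441 = 1·4278 + 1163
4278 = 3·1163 + 789
1163 = 1·789 + 374
789 = 2·374 + 41
374 = 9·41 + 5
41 = 8·5 + 1
5 = 5·1 + 0  (stop)
So 42365/5441 = [7; 1, 3, 1, 2, 9, 8, 5].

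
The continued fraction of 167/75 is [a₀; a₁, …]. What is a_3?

167 = 2·75 + 17   →  a_0 = 2
75 = 4·17 + 7   →  a_1 = 4
17 = 2·7 + 3   →  a_2 = 2
7 = 2·3 + 1   →  a_3 = 2

2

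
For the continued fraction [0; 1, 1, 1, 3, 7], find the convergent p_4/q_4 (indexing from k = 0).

Using pₖ = aₖpₖ₋₁ + pₖ₋₂, qₖ = aₖqₖ₋₁ + qₖ₋₂ (with p₋₁=1, p₋₂=0, q₋₁=0, q₋₂=1):
  k=0: a=0, p=0, q=1
  k=1: a=1, p=1, q=1
  k=2: a=1, p=1, q=2
  k=3: a=1, p=2, q=3
  k=4: a=3, p=7, q=11

7/11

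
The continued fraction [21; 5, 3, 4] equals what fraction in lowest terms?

1462/69

Fold from the inside: start with 4/1.
  3 + 1/4 = 13/4
  5 + 4/13 = 69/13
  21 + 13/69 = 1462/69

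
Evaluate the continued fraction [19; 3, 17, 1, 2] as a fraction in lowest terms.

3131/162

Using pₖ = aₖpₖ₋₁ + pₖ₋₂ and qₖ = aₖqₖ₋₁ + qₖ₋₂:
  k=0: a=19, p=19, q=1
  k=1: a=3, p=58, q=3
  k=2: a=17, p=1005, q=52
  k=3: a=1, p=1063, q=55
  k=4: a=2, p=3131, q=162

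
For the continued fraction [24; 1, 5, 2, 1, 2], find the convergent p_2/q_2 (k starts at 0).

Using pₖ = aₖpₖ₋₁ + pₖ₋₂, qₖ = aₖqₖ₋₁ + qₖ₋₂ (with p₋₁=1, p₋₂=0, q₋₁=0, q₋₂=1):
  k=0: a=24, p=24, q=1
  k=1: a=1, p=25, q=1
  k=2: a=5, p=149, q=6

149/6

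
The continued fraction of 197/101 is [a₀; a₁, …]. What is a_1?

197 = 1·101 + 96   →  a_0 = 1
101 = 1·96 + 5   →  a_1 = 1

1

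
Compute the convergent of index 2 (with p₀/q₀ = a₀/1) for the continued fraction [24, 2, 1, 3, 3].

Using pₖ = aₖpₖ₋₁ + pₖ₋₂, qₖ = aₖqₖ₋₁ + qₖ₋₂ (with p₋₁=1, p₋₂=0, q₋₁=0, q₋₂=1):
  k=0: a=24, p=24, q=1
  k=1: a=2, p=49, q=2
  k=2: a=1, p=73, q=3

73/3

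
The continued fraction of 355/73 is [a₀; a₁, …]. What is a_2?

6

355 = 4·73 + 63   →  a_0 = 4
73 = 1·63 + 10   →  a_1 = 1
63 = 6·10 + 3   →  a_2 = 6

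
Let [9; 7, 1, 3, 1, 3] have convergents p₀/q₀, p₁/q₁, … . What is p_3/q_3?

Using pₖ = aₖpₖ₋₁ + pₖ₋₂, qₖ = aₖqₖ₋₁ + qₖ₋₂ (with p₋₁=1, p₋₂=0, q₋₁=0, q₋₂=1):
  k=0: a=9, p=9, q=1
  k=1: a=7, p=64, q=7
  k=2: a=1, p=73, q=8
  k=3: a=3, p=283, q=31

283/31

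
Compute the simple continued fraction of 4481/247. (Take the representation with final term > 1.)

4481 = 18×247 + 35
247 = 7×35 + 2
35 = 17×2 + 1
2 = 2×1 + 0  (stop)
So 4481/247 = [18; 7, 17, 2].

[18; 7, 17, 2]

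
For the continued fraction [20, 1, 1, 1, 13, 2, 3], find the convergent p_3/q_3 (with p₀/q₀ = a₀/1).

62/3

Using pₖ = aₖpₖ₋₁ + pₖ₋₂, qₖ = aₖqₖ₋₁ + qₖ₋₂ (with p₋₁=1, p₋₂=0, q₋₁=0, q₋₂=1):
  k=0: a=20, p=20, q=1
  k=1: a=1, p=21, q=1
  k=2: a=1, p=41, q=2
  k=3: a=1, p=62, q=3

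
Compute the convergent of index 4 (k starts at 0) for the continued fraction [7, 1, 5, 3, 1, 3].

196/25

Using pₖ = aₖpₖ₋₁ + pₖ₋₂, qₖ = aₖqₖ₋₁ + qₖ₋₂ (with p₋₁=1, p₋₂=0, q₋₁=0, q₋₂=1):
  k=0: a=7, p=7, q=1
  k=1: a=1, p=8, q=1
  k=2: a=5, p=47, q=6
  k=3: a=3, p=149, q=19
  k=4: a=1, p=196, q=25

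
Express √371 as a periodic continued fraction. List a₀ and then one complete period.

[19; 3, 1, 4, 1, 3, 38]

a₀ = ⌊√371⌋ = 19.
With m₀=0, d₀=1 and mₖ₊₁ = dₖaₖ − mₖ, dₖ₊₁ = (n − mₖ₊₁²)/dₖ, aₖ₊₁ = ⌊(a₀+mₖ₊₁)/dₖ₊₁⌋:
  k=1: m=19, d=10, a=3
  k=2: m=11, d=25, a=1
  k=3: m=14, d=7, a=4
  k=4: m=14, d=25, a=1
  k=5: m=11, d=10, a=3
  k=6: m=19, d=1, a=38
d=1 and a=2a₀=38 at k=6, so the next step gives (m, d) = (19, 10) again — its k=1 value — and the period has length 6.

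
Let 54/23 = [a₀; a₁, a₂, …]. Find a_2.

54 = 2·23 + 8   →  a_0 = 2
23 = 2·8 + 7   →  a_1 = 2
8 = 1·7 + 1   →  a_2 = 1

1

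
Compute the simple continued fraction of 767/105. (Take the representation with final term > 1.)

767 = 7×105 + 32
105 = 3×32 + 9
32 = 3×9 + 5
9 = 1×5 + 4
5 = 1×4 + 1
4 = 4×1 + 0  (stop)
So 767/105 = [7; 3, 3, 1, 1, 4].

[7; 3, 3, 1, 1, 4]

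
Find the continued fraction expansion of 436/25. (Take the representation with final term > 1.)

436 = 17×25 + 11
25 = 2×11 + 3
11 = 3×3 + 2
3 = 1×2 + 1
2 = 2×1 + 0  (stop)
So 436/25 = [17; 2, 3, 1, 2].

[17; 2, 3, 1, 2]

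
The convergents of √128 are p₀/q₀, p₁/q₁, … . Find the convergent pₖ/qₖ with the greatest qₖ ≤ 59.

577/51

√128 = [11; 3, 5, 3, 22, …] (period length 4).
Convergents:
  p_0/q_0 = 11/1
  p_1/q_1 = 34/3
  p_2/q_2 = 181/16
  p_3/q_3 = 577/51
  p_4/q_4 = 12875/1138
q_3 = 51 ≤ 59 < 1138 = q_4, so the answer is 577/51.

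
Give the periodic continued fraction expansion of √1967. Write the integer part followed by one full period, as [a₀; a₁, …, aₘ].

[44; 2, 1, 5, 1, 2, 88]

a₀ = ⌊√1967⌋ = 44.
With m₀=0, d₀=1 and mₖ₊₁ = dₖaₖ − mₖ, dₖ₊₁ = (n − mₖ₊₁²)/dₖ, aₖ₊₁ = ⌊(a₀+mₖ₊₁)/dₖ₊₁⌋:
  k=1: m=44, d=31, a=2
  k=2: m=18, d=53, a=1
  k=3: m=35, d=14, a=5
  k=4: m=35, d=53, a=1
  k=5: m=18, d=31, a=2
  k=6: m=44, d=1, a=88
d=1 and a=2a₀=88 at k=6, so the next step gives (m, d) = (44, 31) again — its k=1 value — and the period has length 6.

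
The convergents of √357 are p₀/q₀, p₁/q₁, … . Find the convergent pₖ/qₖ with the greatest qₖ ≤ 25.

√357 = [18; 1, 8, 2, 8, 1, 36, …] (period length 6).
Convergents:
  p_0/q_0 = 18/1
  p_1/q_1 = 19/1
  p_2/q_2 = 170/9
  p_3/q_3 = 359/19
  p_4/q_4 = 3042/161
q_3 = 19 ≤ 25 < 161 = q_4, so the answer is 359/19.

359/19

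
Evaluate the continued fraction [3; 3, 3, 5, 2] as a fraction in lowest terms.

383/116

Using pₖ = aₖpₖ₋₁ + pₖ₋₂ and qₖ = aₖqₖ₋₁ + qₖ₋₂:
  k=0: a=3, p=3, q=1
  k=1: a=3, p=10, q=3
  k=2: a=3, p=33, q=10
  k=3: a=5, p=175, q=53
  k=4: a=2, p=383, q=116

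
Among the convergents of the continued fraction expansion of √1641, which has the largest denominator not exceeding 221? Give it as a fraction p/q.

√1641 = [40; 1, 1, 26, 1, 1, 80, …] (period length 6).
Convergents:
  p_0/q_0 = 40/1
  p_1/q_1 = 41/1
  p_2/q_2 = 81/2
  p_3/q_3 = 2147/53
  p_4/q_4 = 2228/55
  p_5/q_5 = 4375/108
  p_6/q_6 = 352228/8695
q_5 = 108 ≤ 221 < 8695 = q_6, so the answer is 4375/108.

4375/108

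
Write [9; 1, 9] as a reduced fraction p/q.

Fold from the inside: start with 9/1.
  1 + 1/9 = 10/9
  9 + 9/10 = 99/10

99/10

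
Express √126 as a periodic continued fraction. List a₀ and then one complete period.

a₀ = ⌊√126⌋ = 11.

[11; 4, 2, 4, 22]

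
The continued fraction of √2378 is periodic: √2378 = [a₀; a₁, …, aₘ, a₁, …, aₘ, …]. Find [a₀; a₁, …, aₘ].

[48; 1, 3, 3, 1, 96]

a₀ = ⌊√2378⌋ = 48.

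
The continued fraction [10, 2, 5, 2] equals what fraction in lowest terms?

Using pₖ = aₖpₖ₋₁ + pₖ₋₂ and qₖ = aₖqₖ₋₁ + qₖ₋₂:
  k=0: a=10, p=10, q=1
  k=1: a=2, p=21, q=2
  k=2: a=5, p=115, q=11
  k=3: a=2, p=251, q=24

251/24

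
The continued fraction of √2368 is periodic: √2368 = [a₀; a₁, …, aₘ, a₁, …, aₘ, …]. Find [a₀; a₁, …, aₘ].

a₀ = ⌊√2368⌋ = 48.
With m₀=0, d₀=1 and mₖ₊₁ = dₖaₖ − mₖ, dₖ₊₁ = (n − mₖ₊₁²)/dₖ, aₖ₊₁ = ⌊(a₀+mₖ₊₁)/dₖ₊₁⌋:
  k=1: m=48, d=64, a=1
  k=2: m=16, d=33, a=1
  k=3: m=17, d=63, a=1
  k=4: m=46, d=4, a=23
  k=5: m=46, d=63, a=1
  k=6: m=17, d=33, a=1
  k=7: m=16, d=64, a=1
  k=8: m=48, d=1, a=96
d=1 and a=2a₀=96 at k=8, so the next step gives (m, d) = (48, 64) again — its k=1 value — and the period has length 8.

[48; 1, 1, 1, 23, 1, 1, 1, 96]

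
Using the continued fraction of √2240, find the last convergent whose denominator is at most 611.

10081/213

√2240 = [47; 3, 23, 3, 94, …] (period length 4).
Convergents:
  p_0/q_0 = 47/1
  p_1/q_1 = 142/3
  p_2/q_2 = 3313/70
  p_3/q_3 = 10081/213
  p_4/q_4 = 950927/20092
q_3 = 213 ≤ 611 < 20092 = q_4, so the answer is 10081/213.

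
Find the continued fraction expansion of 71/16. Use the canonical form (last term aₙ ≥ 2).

[4; 2, 3, 2]

71 = 4·16 + 7
16 = 2·7 + 2
7 = 3·2 + 1
2 = 2·1 + 0  (stop)
So 71/16 = [4; 2, 3, 2].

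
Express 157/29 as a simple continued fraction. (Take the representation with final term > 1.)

157 = 5×29 + 12
29 = 2×12 + 5
12 = 2×5 + 2
5 = 2×2 + 1
2 = 2×1 + 0  (stop)
So 157/29 = [5; 2, 2, 2, 2].

[5; 2, 2, 2, 2]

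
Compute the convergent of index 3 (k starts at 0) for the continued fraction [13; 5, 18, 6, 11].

Using pₖ = aₖpₖ₋₁ + pₖ₋₂, qₖ = aₖqₖ₋₁ + qₖ₋₂ (with p₋₁=1, p₋₂=0, q₋₁=0, q₋₂=1):
  k=0: a=13, p=13, q=1
  k=1: a=5, p=66, q=5
  k=2: a=18, p=1201, q=91
  k=3: a=6, p=7272, q=551

7272/551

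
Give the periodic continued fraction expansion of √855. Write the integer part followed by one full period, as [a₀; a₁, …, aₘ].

a₀ = ⌊√855⌋ = 29.

[29; 4, 6, 4, 58]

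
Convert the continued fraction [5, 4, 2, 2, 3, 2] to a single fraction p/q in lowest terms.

899/172

Fold from the inside: start with 2/1.
  3 + 1/2 = 7/2
  2 + 2/7 = 16/7
  2 + 7/16 = 39/16
  4 + 16/39 = 172/39
  5 + 39/172 = 899/172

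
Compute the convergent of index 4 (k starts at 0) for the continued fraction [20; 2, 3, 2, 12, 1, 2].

Using pₖ = aₖpₖ₋₁ + pₖ₋₂, qₖ = aₖqₖ₋₁ + qₖ₋₂ (with p₋₁=1, p₋₂=0, q₋₁=0, q₋₂=1):
  k=0: a=20, p=20, q=1
  k=1: a=2, p=41, q=2
  k=2: a=3, p=143, q=7
  k=3: a=2, p=327, q=16
  k=4: a=12, p=4067, q=199

4067/199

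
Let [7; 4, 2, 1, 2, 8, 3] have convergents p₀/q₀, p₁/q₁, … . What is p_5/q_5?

Using pₖ = aₖpₖ₋₁ + pₖ₋₂, qₖ = aₖqₖ₋₁ + qₖ₋₂ (with p₋₁=1, p₋₂=0, q₋₁=0, q₋₂=1):
  k=0: a=7, p=7, q=1
  k=1: a=4, p=29, q=4
  k=2: a=2, p=65, q=9
  k=3: a=1, p=94, q=13
  k=4: a=2, p=253, q=35
  k=5: a=8, p=2118, q=293

2118/293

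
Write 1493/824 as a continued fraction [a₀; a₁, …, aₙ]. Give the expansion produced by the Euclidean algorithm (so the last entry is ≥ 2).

[1; 1, 4, 3, 6, 8]

1493 = 1·824 + 669
824 = 1·669 + 155
669 = 4·155 + 49
155 = 3·49 + 8
49 = 6·8 + 1
8 = 8·1 + 0  (stop)
So 1493/824 = [1; 1, 4, 3, 6, 8].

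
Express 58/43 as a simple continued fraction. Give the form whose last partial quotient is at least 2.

[1; 2, 1, 6, 2]

58 = 1·43 + 15
43 = 2·15 + 13
15 = 1·13 + 2
13 = 6·2 + 1
2 = 2·1 + 0  (stop)
So 58/43 = [1; 2, 1, 6, 2].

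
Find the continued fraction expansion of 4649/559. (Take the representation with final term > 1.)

4649 = 8*559 + 177
559 = 3*177 + 28
177 = 6*28 + 9
28 = 3*9 + 1
9 = 9*1 + 0  (stop)
So 4649/559 = [8; 3, 6, 3, 9].

[8; 3, 6, 3, 9]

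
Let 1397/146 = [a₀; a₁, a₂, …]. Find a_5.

1397 = 9·146 + 83   →  a_0 = 9
146 = 1·83 + 63   →  a_1 = 1
83 = 1·63 + 20   →  a_2 = 1
63 = 3·20 + 3   →  a_3 = 3
20 = 6·3 + 2   →  a_4 = 6
3 = 1·2 + 1   →  a_5 = 1

1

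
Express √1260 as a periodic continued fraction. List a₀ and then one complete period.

a₀ = ⌊√1260⌋ = 35.
With m₀=0, d₀=1 and mₖ₊₁ = dₖaₖ − mₖ, dₖ₊₁ = (n − mₖ₊₁²)/dₖ, aₖ₊₁ = ⌊(a₀+mₖ₊₁)/dₖ₊₁⌋:
  k=1: m=35, d=35, a=2
  k=2: m=35, d=1, a=70
d=1 and a=2a₀=70 at k=2, so the next step gives (m, d) = (35, 35) again — its k=1 value — and the period has length 2.

[35; 2, 70]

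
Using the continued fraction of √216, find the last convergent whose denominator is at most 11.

147/10

√216 = [14; 1, 2, 3, 2, 1, 28, …] (period length 6).
Convergents:
  p_0/q_0 = 14/1
  p_1/q_1 = 15/1
  p_2/q_2 = 44/3
  p_3/q_3 = 147/10
  p_4/q_4 = 338/23
q_3 = 10 ≤ 11 < 23 = q_4, so the answer is 147/10.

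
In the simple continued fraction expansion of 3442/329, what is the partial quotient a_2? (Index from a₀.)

3442 = 10·329 + 152   →  a_0 = 10
329 = 2·152 + 25   →  a_1 = 2
152 = 6·25 + 2   →  a_2 = 6

6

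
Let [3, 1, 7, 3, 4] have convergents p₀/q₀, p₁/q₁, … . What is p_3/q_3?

97/25

Using pₖ = aₖpₖ₋₁ + pₖ₋₂, qₖ = aₖqₖ₋₁ + qₖ₋₂ (with p₋₁=1, p₋₂=0, q₋₁=0, q₋₂=1):
  k=0: a=3, p=3, q=1
  k=1: a=1, p=4, q=1
  k=2: a=7, p=31, q=8
  k=3: a=3, p=97, q=25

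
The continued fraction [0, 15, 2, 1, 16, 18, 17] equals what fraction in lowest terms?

Using pₖ = aₖpₖ₋₁ + pₖ₋₂ and qₖ = aₖqₖ₋₁ + qₖ₋₂:
  k=0: a=0, p=0, q=1
  k=1: a=15, p=1, q=15
  k=2: a=2, p=2, q=31
  k=3: a=1, p=3, q=46
  k=4: a=16, p=50, q=767
  k=5: a=18, p=903, q=13852
  k=6: a=17, p=15401, q=236251

15401/236251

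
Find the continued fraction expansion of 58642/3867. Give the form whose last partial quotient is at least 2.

58642 = 15·3867 + 637
3867 = 6·637 + 45
637 = 14·45 + 7
45 = 6·7 + 3
7 = 2·3 + 1
3 = 3·1 + 0  (stop)
So 58642/3867 = [15; 6, 14, 6, 2, 3].

[15; 6, 14, 6, 2, 3]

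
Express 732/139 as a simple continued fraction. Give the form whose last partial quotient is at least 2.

[5; 3, 1, 3, 9]

732 = 5×139 + 37
139 = 3×37 + 28
37 = 1×28 + 9
28 = 3×9 + 1
9 = 9×1 + 0  (stop)
So 732/139 = [5; 3, 1, 3, 9].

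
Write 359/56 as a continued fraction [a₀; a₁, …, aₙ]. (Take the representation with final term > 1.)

[6; 2, 2, 3, 3]

359 = 6×56 + 23
56 = 2×23 + 10
23 = 2×10 + 3
10 = 3×3 + 1
3 = 3×1 + 0  (stop)
So 359/56 = [6; 2, 2, 3, 3].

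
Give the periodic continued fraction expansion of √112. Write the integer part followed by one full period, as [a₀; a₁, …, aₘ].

a₀ = ⌊√112⌋ = 10.

[10; 1, 1, 2, 1, 1, 20]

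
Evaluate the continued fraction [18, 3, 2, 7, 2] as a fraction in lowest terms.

Using pₖ = aₖpₖ₋₁ + pₖ₋₂ and qₖ = aₖqₖ₋₁ + qₖ₋₂:
  k=0: a=18, p=18, q=1
  k=1: a=3, p=55, q=3
  k=2: a=2, p=128, q=7
  k=3: a=7, p=951, q=52
  k=4: a=2, p=2030, q=111

2030/111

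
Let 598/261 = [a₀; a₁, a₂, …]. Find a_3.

3

598 = 2·261 + 76   →  a_0 = 2
261 = 3·76 + 33   →  a_1 = 3
76 = 2·33 + 10   →  a_2 = 2
33 = 3·10 + 3   →  a_3 = 3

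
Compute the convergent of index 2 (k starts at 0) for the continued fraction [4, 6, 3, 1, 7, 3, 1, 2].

Using pₖ = aₖpₖ₋₁ + pₖ₋₂, qₖ = aₖqₖ₋₁ + qₖ₋₂ (with p₋₁=1, p₋₂=0, q₋₁=0, q₋₂=1):
  k=0: a=4, p=4, q=1
  k=1: a=6, p=25, q=6
  k=2: a=3, p=79, q=19

79/19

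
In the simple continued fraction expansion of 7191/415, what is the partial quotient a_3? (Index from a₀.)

2

7191 = 17·415 + 136   →  a_0 = 17
415 = 3·136 + 7   →  a_1 = 3
136 = 19·7 + 3   →  a_2 = 19
7 = 2·3 + 1   →  a_3 = 2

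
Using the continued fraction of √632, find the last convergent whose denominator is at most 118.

1081/43

√632 = [25; 7, 6, 7, 50, …] (period length 4).
Convergents:
  p_0/q_0 = 25/1
  p_1/q_1 = 176/7
  p_2/q_2 = 1081/43
  p_3/q_3 = 7743/308
q_2 = 43 ≤ 118 < 308 = q_3, so the answer is 1081/43.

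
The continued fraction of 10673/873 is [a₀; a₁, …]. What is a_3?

3

10673 = 12·873 + 197   →  a_0 = 12
873 = 4·197 + 85   →  a_1 = 4
197 = 2·85 + 27   →  a_2 = 2
85 = 3·27 + 4   →  a_3 = 3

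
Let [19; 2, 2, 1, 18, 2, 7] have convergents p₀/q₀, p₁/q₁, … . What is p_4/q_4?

2545/131

Using pₖ = aₖpₖ₋₁ + pₖ₋₂, qₖ = aₖqₖ₋₁ + qₖ₋₂ (with p₋₁=1, p₋₂=0, q₋₁=0, q₋₂=1):
  k=0: a=19, p=19, q=1
  k=1: a=2, p=39, q=2
  k=2: a=2, p=97, q=5
  k=3: a=1, p=136, q=7
  k=4: a=18, p=2545, q=131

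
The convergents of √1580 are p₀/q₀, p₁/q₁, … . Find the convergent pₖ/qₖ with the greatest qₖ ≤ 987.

37881/953

√1580 = [39; 1, 2, 1, 78, …] (period length 4).
Convergents:
  p_0/q_0 = 39/1
  p_1/q_1 = 40/1
  p_2/q_2 = 119/3
  p_3/q_3 = 159/4
  p_4/q_4 = 12521/315
  p_5/q_5 = 12680/319
  p_6/q_6 = 37881/953
  p_7/q_7 = 50561/1272
q_6 = 953 ≤ 987 < 1272 = q_7, so the answer is 37881/953.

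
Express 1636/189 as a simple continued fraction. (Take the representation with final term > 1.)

[8; 1, 1, 1, 9, 1, 5]

1636 = 8×189 + 124
189 = 1×124 + 65
124 = 1×65 + 59
65 = 1×59 + 6
59 = 9×6 + 5
6 = 1×5 + 1
5 = 5×1 + 0  (stop)
So 1636/189 = [8; 1, 1, 1, 9, 1, 5].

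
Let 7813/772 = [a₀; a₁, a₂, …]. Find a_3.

3

7813 = 10·772 + 93   →  a_0 = 10
772 = 8·93 + 28   →  a_1 = 8
93 = 3·28 + 9   →  a_2 = 3
28 = 3·9 + 1   →  a_3 = 3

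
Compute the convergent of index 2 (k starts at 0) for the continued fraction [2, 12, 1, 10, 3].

Using pₖ = aₖpₖ₋₁ + pₖ₋₂, qₖ = aₖqₖ₋₁ + qₖ₋₂ (with p₋₁=1, p₋₂=0, q₋₁=0, q₋₂=1):
  k=0: a=2, p=2, q=1
  k=1: a=12, p=25, q=12
  k=2: a=1, p=27, q=13

27/13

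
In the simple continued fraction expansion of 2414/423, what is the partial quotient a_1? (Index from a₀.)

2414 = 5·423 + 299   →  a_0 = 5
423 = 1·299 + 124   →  a_1 = 1

1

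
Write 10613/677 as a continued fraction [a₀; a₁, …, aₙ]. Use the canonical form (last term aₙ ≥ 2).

[15; 1, 2, 10, 1, 19]

10613 = 15*677 + 458
677 = 1*458 + 219
458 = 2*219 + 20
219 = 10*20 + 19
20 = 1*19 + 1
19 = 19*1 + 0  (stop)
So 10613/677 = [15; 1, 2, 10, 1, 19].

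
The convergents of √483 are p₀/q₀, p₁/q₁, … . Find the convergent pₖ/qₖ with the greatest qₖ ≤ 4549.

42526/1935

√483 = [21; 1, 42, …] (period length 2).
Convergents:
  p_0/q_0 = 21/1
  p_1/q_1 = 22/1
  p_2/q_2 = 945/43
  p_3/q_3 = 967/44
  p_4/q_4 = 41559/1891
  p_5/q_5 = 42526/1935
  p_6/q_6 = 1827651/83161
q_5 = 1935 ≤ 4549 < 83161 = q_6, so the answer is 42526/1935.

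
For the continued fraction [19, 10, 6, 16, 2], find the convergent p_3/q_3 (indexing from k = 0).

18831/986

Using pₖ = aₖpₖ₋₁ + pₖ₋₂, qₖ = aₖqₖ₋₁ + qₖ₋₂ (with p₋₁=1, p₋₂=0, q₋₁=0, q₋₂=1):
  k=0: a=19, p=19, q=1
  k=1: a=10, p=191, q=10
  k=2: a=6, p=1165, q=61
  k=3: a=16, p=18831, q=986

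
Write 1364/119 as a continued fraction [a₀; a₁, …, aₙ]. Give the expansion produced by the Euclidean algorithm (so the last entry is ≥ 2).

[11; 2, 6, 9]

1364 = 11·119 + 55
119 = 2·55 + 9
55 = 6·9 + 1
9 = 9·1 + 0  (stop)
So 1364/119 = [11; 2, 6, 9].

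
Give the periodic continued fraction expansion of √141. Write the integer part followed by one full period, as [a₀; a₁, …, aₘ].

[11; 1, 6, 1, 22]

a₀ = ⌊√141⌋ = 11.
With m₀=0, d₀=1 and mₖ₊₁ = dₖaₖ − mₖ, dₖ₊₁ = (n − mₖ₊₁²)/dₖ, aₖ₊₁ = ⌊(a₀+mₖ₊₁)/dₖ₊₁⌋:
  k=1: m=11, d=20, a=1
  k=2: m=9, d=3, a=6
  k=3: m=9, d=20, a=1
  k=4: m=11, d=1, a=22
d=1 and a=2a₀=22 at k=4, so the next step gives (m, d) = (11, 20) again — its k=1 value — and the period has length 4.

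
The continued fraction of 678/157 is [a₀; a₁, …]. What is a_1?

678 = 4·157 + 50   →  a_0 = 4
157 = 3·50 + 7   →  a_1 = 3

3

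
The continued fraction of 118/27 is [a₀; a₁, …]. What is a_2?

1

118 = 4·27 + 10   →  a_0 = 4
27 = 2·10 + 7   →  a_1 = 2
10 = 1·7 + 3   →  a_2 = 1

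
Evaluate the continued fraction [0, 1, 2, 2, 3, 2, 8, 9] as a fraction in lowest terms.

3000/4231

Fold from the inside: start with 9/1.
  8 + 1/9 = 73/9
  2 + 9/73 = 155/73
  3 + 73/155 = 538/155
  2 + 155/538 = 1231/538
  2 + 538/1231 = 3000/1231
  1 + 1231/3000 = 4231/3000
  0 + 3000/4231 = 3000/4231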